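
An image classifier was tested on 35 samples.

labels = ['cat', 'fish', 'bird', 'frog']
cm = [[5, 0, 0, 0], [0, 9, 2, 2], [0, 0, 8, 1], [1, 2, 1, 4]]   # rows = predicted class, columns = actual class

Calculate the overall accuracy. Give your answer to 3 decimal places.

Accuracy = trace / total = (5+9+8+4=26) / 35 = 26/35 = 0.743

0.743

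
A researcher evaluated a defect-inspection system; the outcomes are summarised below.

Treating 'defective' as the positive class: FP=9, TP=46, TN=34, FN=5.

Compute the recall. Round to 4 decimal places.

Recall = TP/(TP+FN) = 46/(46+5) = 46/51 = 0.9020

0.9020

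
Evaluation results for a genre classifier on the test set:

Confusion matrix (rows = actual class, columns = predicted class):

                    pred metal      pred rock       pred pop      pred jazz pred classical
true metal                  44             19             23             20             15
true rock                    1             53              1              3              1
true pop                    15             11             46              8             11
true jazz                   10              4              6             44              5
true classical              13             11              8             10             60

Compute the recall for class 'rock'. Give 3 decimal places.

0.898

One-vs-rest for 'rock': TP = diagonal; FP = other classes predicted 'rock'; FN = 'rock' predicted as other.
recall = TP/(TP+FN).
rock: TP=53, FN=1+1+3+1=6 → 53/59 = 0.8983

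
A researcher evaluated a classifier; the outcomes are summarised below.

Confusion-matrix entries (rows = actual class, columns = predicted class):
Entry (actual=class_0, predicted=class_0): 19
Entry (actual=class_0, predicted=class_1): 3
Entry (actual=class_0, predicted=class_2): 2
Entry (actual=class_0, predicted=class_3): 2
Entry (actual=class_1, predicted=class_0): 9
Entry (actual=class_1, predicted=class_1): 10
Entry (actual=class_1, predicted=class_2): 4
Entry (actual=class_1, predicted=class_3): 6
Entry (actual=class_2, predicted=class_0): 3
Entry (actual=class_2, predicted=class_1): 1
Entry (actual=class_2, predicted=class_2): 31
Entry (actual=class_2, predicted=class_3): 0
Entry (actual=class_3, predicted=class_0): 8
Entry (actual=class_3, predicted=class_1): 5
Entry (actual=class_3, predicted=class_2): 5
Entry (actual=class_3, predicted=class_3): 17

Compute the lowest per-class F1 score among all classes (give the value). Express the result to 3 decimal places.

Per-class F1 score (2·TP/(2·TP+FP+FN)):
  class_0: TP=19, FP=9+3+8=20, FN=3+2+2=7 → 38/65 = 0.5846
  class_1: TP=10, FP=3+1+5=9, FN=9+4+6=19 → 20/48 = 0.4167
  class_2: TP=31, FP=2+4+5=11, FN=3+1+0=4 → 62/77 = 0.8052
  class_3: TP=17, FP=2+6+0=8, FN=8+5+5=18 → 34/60 = 0.5667
Lowest is class 'class_1' with F1 score = 0.417.

0.417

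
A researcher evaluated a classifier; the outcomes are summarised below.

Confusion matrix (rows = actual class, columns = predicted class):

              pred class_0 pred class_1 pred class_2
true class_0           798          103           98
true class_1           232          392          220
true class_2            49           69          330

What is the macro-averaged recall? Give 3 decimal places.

Per-class recall (TP/(TP+FN)):
  class_0: TP=798, FN=103+98=201 → 798/999 = 0.7988
  class_1: TP=392, FN=232+220=452 → 392/844 = 0.4645
  class_2: TP=330, FN=49+69=118 → 330/448 = 0.7366
Macro-recall = mean = (0.7988 + 0.4645 + 0.7366) / 3 = 0.667

0.667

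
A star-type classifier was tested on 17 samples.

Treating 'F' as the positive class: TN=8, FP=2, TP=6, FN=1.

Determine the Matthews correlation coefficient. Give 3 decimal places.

0.648

MCC = (TP·TN − FP·FN) / √((TP+FP)(TP+FN)(TN+FP)(TN+FN))
Numerator = 6·8 − 2·1 = 46
Denominator = √(8·7·10·9) = √5040 = 70.9930
MCC = 46 / 70.9930 = 0.648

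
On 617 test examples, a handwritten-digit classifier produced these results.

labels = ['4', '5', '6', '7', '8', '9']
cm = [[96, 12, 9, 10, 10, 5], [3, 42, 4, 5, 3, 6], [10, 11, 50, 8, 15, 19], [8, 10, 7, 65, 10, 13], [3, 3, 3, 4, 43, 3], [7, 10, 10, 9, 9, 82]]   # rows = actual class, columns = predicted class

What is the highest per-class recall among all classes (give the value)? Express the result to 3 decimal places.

Per-class recall (TP/(TP+FN)):
  4: TP=96, FN=12+9+10+10+5=46 → 96/142 = 0.6761
  5: TP=42, FN=3+4+5+3+6=21 → 42/63 = 0.6667
  6: TP=50, FN=10+11+8+15+19=63 → 50/113 = 0.4425
  7: TP=65, FN=8+10+7+10+13=48 → 65/113 = 0.5752
  8: TP=43, FN=3+3+3+4+3=16 → 43/59 = 0.7288
  9: TP=82, FN=7+10+10+9+9=45 → 82/127 = 0.6457
Highest is class '8' with recall = 0.729.

0.729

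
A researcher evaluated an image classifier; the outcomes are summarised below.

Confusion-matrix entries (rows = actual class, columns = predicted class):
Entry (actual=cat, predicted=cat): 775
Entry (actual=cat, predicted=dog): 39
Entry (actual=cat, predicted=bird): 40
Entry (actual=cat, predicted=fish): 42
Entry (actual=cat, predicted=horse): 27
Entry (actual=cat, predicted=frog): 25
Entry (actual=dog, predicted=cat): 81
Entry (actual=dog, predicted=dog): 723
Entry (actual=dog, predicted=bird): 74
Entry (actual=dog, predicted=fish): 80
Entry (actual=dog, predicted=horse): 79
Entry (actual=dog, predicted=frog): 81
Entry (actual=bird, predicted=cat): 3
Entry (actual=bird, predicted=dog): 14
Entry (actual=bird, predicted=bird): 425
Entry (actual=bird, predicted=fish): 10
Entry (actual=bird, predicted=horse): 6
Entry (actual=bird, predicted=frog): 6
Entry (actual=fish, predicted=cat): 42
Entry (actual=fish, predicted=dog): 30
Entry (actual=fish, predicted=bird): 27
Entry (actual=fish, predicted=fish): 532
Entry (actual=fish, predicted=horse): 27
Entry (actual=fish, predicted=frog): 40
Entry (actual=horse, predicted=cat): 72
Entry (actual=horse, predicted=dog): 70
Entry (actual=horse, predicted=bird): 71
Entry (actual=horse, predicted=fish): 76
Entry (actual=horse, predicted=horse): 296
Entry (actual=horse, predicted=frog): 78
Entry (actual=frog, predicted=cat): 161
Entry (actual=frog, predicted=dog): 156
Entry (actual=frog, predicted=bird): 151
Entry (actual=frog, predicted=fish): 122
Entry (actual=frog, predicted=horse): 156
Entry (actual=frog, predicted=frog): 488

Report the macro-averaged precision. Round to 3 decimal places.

0.620

Per-class precision (TP/(TP+FP)):
  cat: TP=775, FP=81+3+42+72+161=359 → 775/1134 = 0.6834
  dog: TP=723, FP=39+14+30+70+156=309 → 723/1032 = 0.7006
  bird: TP=425, FP=40+74+27+71+151=363 → 425/788 = 0.5393
  fish: TP=532, FP=42+80+10+76+122=330 → 532/862 = 0.6172
  horse: TP=296, FP=27+79+6+27+156=295 → 296/591 = 0.5008
  frog: TP=488, FP=25+81+6+40+78=230 → 488/718 = 0.6797
Macro-precision = mean = (0.6834 + 0.7006 + 0.5393 + 0.6172 + 0.5008 + 0.6797) / 6 = 0.620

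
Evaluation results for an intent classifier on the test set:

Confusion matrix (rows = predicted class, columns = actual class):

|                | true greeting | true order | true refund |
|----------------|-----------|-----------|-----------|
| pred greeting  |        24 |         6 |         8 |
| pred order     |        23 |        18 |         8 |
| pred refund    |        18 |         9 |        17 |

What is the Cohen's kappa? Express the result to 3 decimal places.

0.188

Observed agreement pₒ = trace/N = 59/131 = 0.4504
Expected agreement pₑ = Σ (rowᵢ·colᵢ)/N² = (65·38 + 33·49 + 33·44)/131² = 0.3228
κ = (pₒ − pₑ)/(1 − pₑ) = (0.4504 − 0.3228)/(1 − 0.3228) = 0.188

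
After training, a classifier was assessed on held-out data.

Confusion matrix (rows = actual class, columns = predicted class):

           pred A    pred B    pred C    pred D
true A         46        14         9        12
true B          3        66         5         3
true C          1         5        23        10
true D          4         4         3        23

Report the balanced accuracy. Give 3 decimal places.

Balanced accuracy = mean of per-class recall.
  A: recall = 46/81 = 0.5679
  B: recall = 66/77 = 0.8571
  C: recall = 23/39 = 0.5897
  D: recall = 23/34 = 0.6765
Mean = (0.5679 + 0.8571 + 0.5897 + 0.6765) / 4 = 0.673

0.673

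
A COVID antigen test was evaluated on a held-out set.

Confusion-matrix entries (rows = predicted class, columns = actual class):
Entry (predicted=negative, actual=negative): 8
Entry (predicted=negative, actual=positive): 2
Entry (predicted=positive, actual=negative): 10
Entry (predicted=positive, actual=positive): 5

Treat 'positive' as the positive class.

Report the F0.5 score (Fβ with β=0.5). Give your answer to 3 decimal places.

0.373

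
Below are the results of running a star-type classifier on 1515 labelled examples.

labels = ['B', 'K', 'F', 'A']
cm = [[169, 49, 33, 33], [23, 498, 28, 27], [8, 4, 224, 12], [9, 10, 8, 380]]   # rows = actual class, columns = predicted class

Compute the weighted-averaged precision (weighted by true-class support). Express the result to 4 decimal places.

0.8401

Per-class precision (TP/(TP+FP)):
  B: TP=169, FP=23+8+9=40 → 169/209 = 0.80861
  K: TP=498, FP=49+4+10=63 → 498/561 = 0.88770
  F: TP=224, FP=33+28+8=69 → 224/293 = 0.76451
  A: TP=380, FP=33+27+12=72 → 380/452 = 0.84071
Weighted-precision = Σ (supportᵢ/N)·precisionᵢ with N=1515: (284/1515)·0.80861 + (576/1515)·0.88770 + (248/1515)·0.76451 + (407/1515)·0.84071 = 0.8401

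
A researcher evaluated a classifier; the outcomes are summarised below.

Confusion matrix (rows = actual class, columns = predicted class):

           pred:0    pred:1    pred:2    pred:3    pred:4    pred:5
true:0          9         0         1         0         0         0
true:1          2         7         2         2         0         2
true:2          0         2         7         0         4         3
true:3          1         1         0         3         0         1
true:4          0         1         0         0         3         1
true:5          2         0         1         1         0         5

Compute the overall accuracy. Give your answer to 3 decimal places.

0.557

Accuracy = trace / total = (9+7+7+3+3+5=34) / 61 = 34/61 = 0.557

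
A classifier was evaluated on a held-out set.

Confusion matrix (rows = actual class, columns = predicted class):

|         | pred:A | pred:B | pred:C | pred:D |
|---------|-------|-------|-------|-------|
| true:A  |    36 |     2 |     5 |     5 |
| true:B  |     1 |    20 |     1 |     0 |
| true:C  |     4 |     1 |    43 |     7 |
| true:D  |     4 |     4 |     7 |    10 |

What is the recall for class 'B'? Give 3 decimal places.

0.909

Take TP from the diagonal, FP from the rest of the 'B' prediction marginal, FN from the rest of the 'B' actual marginal.
recall = TP/(TP+FN).
B: TP=20, FN=1+1+0=2 → 20/22 = 0.9091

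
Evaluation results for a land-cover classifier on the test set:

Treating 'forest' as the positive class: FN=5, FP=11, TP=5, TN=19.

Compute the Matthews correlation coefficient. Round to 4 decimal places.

0.1179

MCC = (TP·TN − FP·FN) / √((TP+FP)(TP+FN)(TN+FP)(TN+FN))
Numerator = 5·19 − 11·5 = 40
Denominator = √(16·10·30·24) = √115200 = 339.4113
MCC = 40 / 339.4113 = 0.1179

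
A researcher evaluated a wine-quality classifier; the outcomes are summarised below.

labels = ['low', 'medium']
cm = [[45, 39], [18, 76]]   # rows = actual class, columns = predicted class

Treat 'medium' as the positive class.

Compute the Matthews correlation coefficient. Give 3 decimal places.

0.359

MCC = (TP·TN − FP·FN) / √((TP+FP)(TP+FN)(TN+FP)(TN+FN))
Numerator = 76·45 − 39·18 = 2718
Denominator = √(115·94·84·63) = √57206520 = 7563.4992
MCC = 2718 / 7563.4992 = 0.359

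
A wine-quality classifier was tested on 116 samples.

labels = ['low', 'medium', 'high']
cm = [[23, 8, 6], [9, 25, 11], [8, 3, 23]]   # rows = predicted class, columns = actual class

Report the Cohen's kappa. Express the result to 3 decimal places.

0.420

Observed agreement pₒ = trace/N = 71/116 = 0.6121
Expected agreement pₑ = Σ (rowᵢ·colᵢ)/N² = (40·37 + 36·45 + 40·34)/116² = 0.3315
κ = (pₒ − pₑ)/(1 − pₑ) = (0.6121 − 0.3315)/(1 − 0.3315) = 0.420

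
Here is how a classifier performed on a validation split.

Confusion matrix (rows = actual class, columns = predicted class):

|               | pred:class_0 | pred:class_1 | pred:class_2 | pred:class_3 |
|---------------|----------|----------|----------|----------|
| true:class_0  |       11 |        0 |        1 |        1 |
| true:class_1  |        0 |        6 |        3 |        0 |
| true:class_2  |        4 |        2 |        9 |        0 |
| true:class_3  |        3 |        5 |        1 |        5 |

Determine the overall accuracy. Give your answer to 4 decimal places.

0.6078

Accuracy = trace / total = (11+6+9+5=31) / 51 = 31/51 = 0.6078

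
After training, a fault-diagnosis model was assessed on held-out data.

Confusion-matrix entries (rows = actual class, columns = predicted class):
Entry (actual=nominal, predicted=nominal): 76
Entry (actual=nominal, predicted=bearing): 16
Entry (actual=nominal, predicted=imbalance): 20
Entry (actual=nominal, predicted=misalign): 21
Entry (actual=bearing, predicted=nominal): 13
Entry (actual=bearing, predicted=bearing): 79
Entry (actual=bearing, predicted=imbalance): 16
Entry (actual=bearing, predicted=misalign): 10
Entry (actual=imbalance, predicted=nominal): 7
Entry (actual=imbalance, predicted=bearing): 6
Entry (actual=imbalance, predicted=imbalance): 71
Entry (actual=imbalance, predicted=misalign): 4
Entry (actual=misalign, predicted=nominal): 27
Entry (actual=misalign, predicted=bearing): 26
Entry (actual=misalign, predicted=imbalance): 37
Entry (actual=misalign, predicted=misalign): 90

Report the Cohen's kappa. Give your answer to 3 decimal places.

0.481

Observed agreement pₒ = trace/N = 316/519 = 0.6089
Expected agreement pₑ = Σ (rowᵢ·colᵢ)/N² = (133·123 + 118·127 + 88·144 + 180·125)/519² = 0.2469
κ = (pₒ − pₑ)/(1 − pₑ) = (0.6089 − 0.2469)/(1 − 0.2469) = 0.481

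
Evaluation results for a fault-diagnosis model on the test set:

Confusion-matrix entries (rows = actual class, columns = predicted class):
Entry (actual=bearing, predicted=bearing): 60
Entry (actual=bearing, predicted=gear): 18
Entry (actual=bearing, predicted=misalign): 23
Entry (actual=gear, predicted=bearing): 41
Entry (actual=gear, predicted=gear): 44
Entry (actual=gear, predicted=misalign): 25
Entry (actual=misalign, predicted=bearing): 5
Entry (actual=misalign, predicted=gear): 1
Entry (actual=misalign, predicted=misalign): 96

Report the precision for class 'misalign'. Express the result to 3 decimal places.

Take TP from the diagonal, FP from the rest of the 'misalign' prediction marginal, FN from the rest of the 'misalign' actual marginal.
precision = TP/(TP+FP).
misalign: TP=96, FP=23+25=48 → 96/144 = 0.6667

0.667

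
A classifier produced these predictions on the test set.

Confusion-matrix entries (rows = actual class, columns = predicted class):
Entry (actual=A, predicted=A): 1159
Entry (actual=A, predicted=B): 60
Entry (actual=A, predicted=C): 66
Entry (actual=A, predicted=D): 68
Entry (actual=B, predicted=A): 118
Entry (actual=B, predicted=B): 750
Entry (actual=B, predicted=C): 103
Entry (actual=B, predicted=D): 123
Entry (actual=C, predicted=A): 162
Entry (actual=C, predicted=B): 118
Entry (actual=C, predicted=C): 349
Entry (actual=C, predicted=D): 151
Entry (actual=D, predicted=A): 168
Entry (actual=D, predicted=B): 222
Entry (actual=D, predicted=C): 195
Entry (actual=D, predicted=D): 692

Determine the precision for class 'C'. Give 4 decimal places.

precision = TP/(TP+FP).
C: TP=349, FP=66+103+195=364 → 349/713 = 0.48948

0.4895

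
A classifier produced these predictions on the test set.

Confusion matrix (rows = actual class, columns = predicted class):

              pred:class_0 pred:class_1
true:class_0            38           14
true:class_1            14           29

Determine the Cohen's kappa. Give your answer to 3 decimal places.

0.405

Observed agreement pₒ = trace/N = 67/95 = 0.7053
Expected agreement pₑ = Σ (rowᵢ·colᵢ)/N² = (52·52 + 43·43)/95² = 0.5045
κ = (pₒ − pₑ)/(1 − pₑ) = (0.7053 − 0.5045)/(1 − 0.5045) = 0.405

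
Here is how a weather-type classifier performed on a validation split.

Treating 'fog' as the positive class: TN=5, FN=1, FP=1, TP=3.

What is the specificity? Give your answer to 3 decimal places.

Specificity = TN/(TN+FP) = 5/(5+1) = 0.833

0.833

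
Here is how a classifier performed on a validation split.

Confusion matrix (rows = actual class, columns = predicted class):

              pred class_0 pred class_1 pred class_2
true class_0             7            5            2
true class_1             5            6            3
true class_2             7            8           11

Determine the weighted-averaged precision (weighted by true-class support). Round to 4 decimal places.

0.5084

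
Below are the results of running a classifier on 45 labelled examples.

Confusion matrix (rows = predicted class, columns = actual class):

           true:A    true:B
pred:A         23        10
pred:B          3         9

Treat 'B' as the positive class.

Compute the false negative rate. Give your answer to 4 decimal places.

0.5263

FNR = FN/(FN+TP) = 10/(10+9) = 0.5263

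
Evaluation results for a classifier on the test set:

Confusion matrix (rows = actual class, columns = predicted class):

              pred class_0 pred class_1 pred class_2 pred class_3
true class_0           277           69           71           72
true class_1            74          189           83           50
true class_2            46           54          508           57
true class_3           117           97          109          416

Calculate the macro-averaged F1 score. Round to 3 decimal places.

0.588

Per-class F1 score (2·TP/(2·TP+FP+FN)):
  class_0: TP=277, FP=74+46+117=237, FN=69+71+72=212 → 554/1003 = 0.5523
  class_1: TP=189, FP=69+54+97=220, FN=74+83+50=207 → 378/805 = 0.4696
  class_2: TP=508, FP=71+83+109=263, FN=46+54+57=157 → 1016/1436 = 0.7075
  class_3: TP=416, FP=72+50+57=179, FN=117+97+109=323 → 832/1334 = 0.6237
Macro-F1 score = mean = (0.5523 + 0.4696 + 0.7075 + 0.6237) / 4 = 0.588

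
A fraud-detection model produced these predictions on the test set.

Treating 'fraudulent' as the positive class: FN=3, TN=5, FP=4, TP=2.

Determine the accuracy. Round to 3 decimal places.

Accuracy = (TP+TN)/N = (2+5)/14 = 0.500

0.500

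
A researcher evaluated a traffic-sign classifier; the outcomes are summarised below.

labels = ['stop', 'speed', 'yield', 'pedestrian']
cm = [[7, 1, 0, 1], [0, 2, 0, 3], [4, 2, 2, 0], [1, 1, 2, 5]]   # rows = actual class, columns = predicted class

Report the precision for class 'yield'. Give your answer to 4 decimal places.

Take TP from the diagonal, FP from the rest of the 'yield' prediction marginal, FN from the rest of the 'yield' actual marginal.
precision = TP/(TP+FP).
yield: TP=2, FP=0+0+2=2 → 2/4 = 0.50000

0.5000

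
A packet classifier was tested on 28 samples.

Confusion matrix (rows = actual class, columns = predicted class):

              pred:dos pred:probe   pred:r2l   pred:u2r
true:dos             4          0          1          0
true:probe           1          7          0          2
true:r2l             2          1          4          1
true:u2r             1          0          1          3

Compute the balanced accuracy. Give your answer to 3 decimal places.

0.650

Balanced accuracy = mean of per-class recall.
  dos: recall = 4/5 = 0.8000
  probe: recall = 7/10 = 0.7000
  r2l: recall = 4/8 = 0.5000
  u2r: recall = 3/5 = 0.6000
Mean = (0.8000 + 0.7000 + 0.5000 + 0.6000) / 4 = 0.650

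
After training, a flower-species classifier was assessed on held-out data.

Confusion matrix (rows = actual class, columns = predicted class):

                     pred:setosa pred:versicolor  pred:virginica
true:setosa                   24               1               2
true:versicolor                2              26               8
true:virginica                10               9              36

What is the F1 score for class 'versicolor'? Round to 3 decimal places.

0.722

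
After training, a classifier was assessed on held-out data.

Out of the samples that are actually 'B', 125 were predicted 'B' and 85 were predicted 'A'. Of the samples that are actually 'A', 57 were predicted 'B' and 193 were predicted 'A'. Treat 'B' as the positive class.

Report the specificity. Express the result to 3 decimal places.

Specificity = TN/(TN+FP) = 193/(193+57) = 0.772

0.772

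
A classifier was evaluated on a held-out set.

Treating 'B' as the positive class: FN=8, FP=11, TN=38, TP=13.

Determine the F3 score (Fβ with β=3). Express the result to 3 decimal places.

0.610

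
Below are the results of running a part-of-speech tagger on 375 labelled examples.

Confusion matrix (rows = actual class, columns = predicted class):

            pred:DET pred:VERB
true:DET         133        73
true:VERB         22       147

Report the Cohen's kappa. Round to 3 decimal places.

Observed agreement pₒ = trace/N = 280/375 = 0.7467
Expected agreement pₑ = Σ (rowᵢ·colᵢ)/N² = (206·155 + 169·220)/375² = 0.4914
κ = (pₒ − pₑ)/(1 − pₑ) = (0.7467 − 0.4914)/(1 − 0.4914) = 0.502

0.502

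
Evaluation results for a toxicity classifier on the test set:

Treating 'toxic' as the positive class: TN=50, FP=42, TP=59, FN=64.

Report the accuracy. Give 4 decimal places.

Accuracy = (TP+TN)/N = (59+50)/215 = 0.5070

0.5070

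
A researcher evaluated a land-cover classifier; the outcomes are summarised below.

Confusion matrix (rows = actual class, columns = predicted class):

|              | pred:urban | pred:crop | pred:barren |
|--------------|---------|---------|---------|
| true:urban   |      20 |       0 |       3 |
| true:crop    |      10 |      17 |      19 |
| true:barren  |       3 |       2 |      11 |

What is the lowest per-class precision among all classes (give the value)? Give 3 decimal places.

0.333

Per-class precision (TP/(TP+FP)):
  urban: TP=20, FP=10+3=13 → 20/33 = 0.6061
  crop: TP=17, FP=0+2=2 → 17/19 = 0.8947
  barren: TP=11, FP=3+19=22 → 11/33 = 0.3333
Lowest is class 'barren' with precision = 0.333.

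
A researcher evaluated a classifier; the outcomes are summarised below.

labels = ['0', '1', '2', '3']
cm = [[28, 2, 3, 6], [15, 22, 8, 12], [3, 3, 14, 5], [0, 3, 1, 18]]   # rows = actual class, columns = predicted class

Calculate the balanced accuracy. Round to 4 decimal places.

0.6205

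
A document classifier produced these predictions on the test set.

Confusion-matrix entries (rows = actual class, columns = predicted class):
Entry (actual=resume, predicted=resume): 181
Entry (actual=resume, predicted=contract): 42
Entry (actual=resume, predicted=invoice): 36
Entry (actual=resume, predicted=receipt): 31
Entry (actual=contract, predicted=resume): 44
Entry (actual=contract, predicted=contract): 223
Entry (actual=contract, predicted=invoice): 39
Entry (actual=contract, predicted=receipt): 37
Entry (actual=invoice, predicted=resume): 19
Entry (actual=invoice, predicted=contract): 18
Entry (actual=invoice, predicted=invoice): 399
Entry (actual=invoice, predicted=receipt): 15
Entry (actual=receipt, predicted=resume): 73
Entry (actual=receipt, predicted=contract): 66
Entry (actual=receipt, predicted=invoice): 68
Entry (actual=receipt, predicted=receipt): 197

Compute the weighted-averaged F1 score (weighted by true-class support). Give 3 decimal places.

Per-class F1 score (2·TP/(2·TP+FP+FN)):
  resume: TP=181, FP=44+19+73=136, FN=42+36+31=109 → 362/607 = 0.5964
  contract: TP=223, FP=42+18+66=126, FN=44+39+37=120 → 446/692 = 0.6445
  invoice: TP=399, FP=36+39+68=143, FN=19+18+15=52 → 798/993 = 0.8036
  receipt: TP=197, FP=31+37+15=83, FN=73+66+68=207 → 394/684 = 0.5760
Weighted-F1 score = Σ (supportᵢ/N)·F1 scoreᵢ with N=1488: (290/1488)·0.5964 + (343/1488)·0.6445 + (451/1488)·0.8036 + (404/1488)·0.5760 = 0.665

0.665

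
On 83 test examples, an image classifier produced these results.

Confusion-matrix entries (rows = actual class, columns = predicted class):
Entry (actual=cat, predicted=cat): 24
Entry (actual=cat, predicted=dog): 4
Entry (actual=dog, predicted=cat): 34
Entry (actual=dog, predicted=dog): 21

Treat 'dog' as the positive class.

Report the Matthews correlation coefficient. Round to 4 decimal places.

0.2463

MCC = (TP·TN − FP·FN) / √((TP+FP)(TP+FN)(TN+FP)(TN+FN))
Numerator = 21·24 − 4·34 = 368
Denominator = √(25·55·28·58) = √2233000 = 1494.3226
MCC = 368 / 1494.3226 = 0.2463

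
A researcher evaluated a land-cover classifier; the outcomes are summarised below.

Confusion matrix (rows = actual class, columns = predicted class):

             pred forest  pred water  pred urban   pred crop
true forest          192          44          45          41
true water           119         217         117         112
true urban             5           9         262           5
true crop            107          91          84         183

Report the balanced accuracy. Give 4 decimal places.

Balanced accuracy = mean of per-class recall.
  forest: recall = 192/322 = 0.59627
  water: recall = 217/565 = 0.38407
  urban: recall = 262/281 = 0.93238
  crop: recall = 183/465 = 0.39355
Mean = (0.59627 + 0.38407 + 0.93238 + 0.39355) / 4 = 0.5766

0.5766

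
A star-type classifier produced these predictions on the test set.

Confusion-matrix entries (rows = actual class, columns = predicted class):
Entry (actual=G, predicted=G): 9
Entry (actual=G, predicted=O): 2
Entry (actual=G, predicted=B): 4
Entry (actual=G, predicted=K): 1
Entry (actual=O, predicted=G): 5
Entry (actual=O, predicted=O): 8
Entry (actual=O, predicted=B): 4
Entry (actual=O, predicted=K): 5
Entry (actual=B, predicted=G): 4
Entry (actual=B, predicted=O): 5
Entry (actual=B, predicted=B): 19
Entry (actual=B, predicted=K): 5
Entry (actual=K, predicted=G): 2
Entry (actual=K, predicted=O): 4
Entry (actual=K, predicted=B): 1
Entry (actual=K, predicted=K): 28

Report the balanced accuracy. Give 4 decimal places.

Balanced accuracy = mean of per-class recall.
  G: recall = 9/16 = 0.56250
  O: recall = 8/22 = 0.36364
  B: recall = 19/33 = 0.57576
  K: recall = 28/35 = 0.80000
Mean = (0.56250 + 0.36364 + 0.57576 + 0.80000) / 4 = 0.5755

0.5755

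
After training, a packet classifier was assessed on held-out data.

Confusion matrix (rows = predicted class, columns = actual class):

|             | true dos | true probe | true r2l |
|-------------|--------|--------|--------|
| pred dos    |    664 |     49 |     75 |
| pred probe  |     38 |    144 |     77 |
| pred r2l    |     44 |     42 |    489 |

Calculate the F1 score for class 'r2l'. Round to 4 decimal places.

0.8043

Treat 'r2l' as positive and all other classes as negative.
F1 score = 2·TP/(2·TP+FP+FN).
r2l: TP=489, FP=44+42=86, FN=75+77=152 → 978/1216 = 0.80428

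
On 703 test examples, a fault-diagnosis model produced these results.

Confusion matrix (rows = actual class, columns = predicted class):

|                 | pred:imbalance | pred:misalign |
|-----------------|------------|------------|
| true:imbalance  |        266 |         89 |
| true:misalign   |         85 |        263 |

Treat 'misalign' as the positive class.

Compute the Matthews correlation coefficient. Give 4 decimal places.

0.5050

MCC = (TP·TN − FP·FN) / √((TP+FP)(TP+FN)(TN+FP)(TN+FN))
Numerator = 263·266 − 89·85 = 62393
Denominator = √(352·348·355·351) = √15263614080 = 123545.9999
MCC = 62393 / 123545.9999 = 0.5050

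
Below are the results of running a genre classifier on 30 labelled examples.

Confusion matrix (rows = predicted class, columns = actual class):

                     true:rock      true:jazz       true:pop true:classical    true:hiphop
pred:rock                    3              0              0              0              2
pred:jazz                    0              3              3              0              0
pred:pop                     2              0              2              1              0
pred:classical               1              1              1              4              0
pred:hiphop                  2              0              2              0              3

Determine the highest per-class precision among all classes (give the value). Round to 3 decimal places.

0.600

Per-class precision (TP/(TP+FP)):
  rock: TP=3, FP=0+0+0+2=2 → 3/5 = 0.6000
  jazz: TP=3, FP=0+3+0+0=3 → 3/6 = 0.5000
  pop: TP=2, FP=2+0+1+0=3 → 2/5 = 0.4000
  classical: TP=4, FP=1+1+1+0=3 → 4/7 = 0.5714
  hiphop: TP=3, FP=2+0+2+0=4 → 3/7 = 0.4286
Highest is class 'rock' with precision = 0.600.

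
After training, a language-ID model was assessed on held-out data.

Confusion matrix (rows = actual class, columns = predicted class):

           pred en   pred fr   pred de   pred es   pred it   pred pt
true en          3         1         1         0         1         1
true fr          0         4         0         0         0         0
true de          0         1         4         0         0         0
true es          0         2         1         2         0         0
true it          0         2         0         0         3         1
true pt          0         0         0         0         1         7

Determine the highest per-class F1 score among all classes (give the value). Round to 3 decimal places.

0.824

Per-class F1 score (2·TP/(2·TP+FP+FN)):
  en: TP=3, FP=0+0+0+0+0=0, FN=1+1+0+1+1=4 → 6/10 = 0.6000
  fr: TP=4, FP=1+1+2+2+0=6, FN=0+0+0+0+0=0 → 8/14 = 0.5714
  de: TP=4, FP=1+0+1+0+0=2, FN=0+1+0+0+0=1 → 8/11 = 0.7273
  es: TP=2, FP=0+0+0+0+0=0, FN=0+2+1+0+0=3 → 4/7 = 0.5714
  it: TP=3, FP=1+0+0+0+1=2, FN=0+2+0+0+1=3 → 6/11 = 0.5455
  pt: TP=7, FP=1+0+0+0+1=2, FN=0+0+0+0+1=1 → 14/17 = 0.8235
Highest is class 'pt' with F1 score = 0.824.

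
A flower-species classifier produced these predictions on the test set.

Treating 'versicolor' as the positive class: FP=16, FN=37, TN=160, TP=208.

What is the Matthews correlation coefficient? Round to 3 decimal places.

0.749

MCC = (TP·TN − FP·FN) / √((TP+FP)(TP+FN)(TN+FP)(TN+FN))
Numerator = 208·160 − 16·37 = 32688
Denominator = √(224·245·176·197) = √1902799360 = 43621.0885
MCC = 32688 / 43621.0885 = 0.749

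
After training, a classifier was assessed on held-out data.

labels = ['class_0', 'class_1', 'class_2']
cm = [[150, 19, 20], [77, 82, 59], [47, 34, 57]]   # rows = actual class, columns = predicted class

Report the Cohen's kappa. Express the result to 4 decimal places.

Observed agreement pₒ = trace/N = 289/545 = 0.53028
Expected agreement pₑ = Σ (rowᵢ·colᵢ)/N² = (189·274 + 218·135 + 138·136)/545² = 0.33662
κ = (pₒ − pₑ)/(1 − pₑ) = (0.53028 − 0.33662)/(1 − 0.33662) = 0.2919

0.2919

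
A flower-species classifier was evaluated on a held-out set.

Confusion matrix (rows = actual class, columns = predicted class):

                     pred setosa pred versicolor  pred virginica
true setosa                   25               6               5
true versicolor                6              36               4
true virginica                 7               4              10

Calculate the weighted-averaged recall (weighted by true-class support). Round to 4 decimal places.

0.6893

Per-class recall (TP/(TP+FN)):
  setosa: TP=25, FN=6+5=11 → 25/36 = 0.69444
  versicolor: TP=36, FN=6+4=10 → 36/46 = 0.78261
  virginica: TP=10, FN=7+4=11 → 10/21 = 0.47619
Weighted-recall = Σ (supportᵢ/N)·recallᵢ with N=103: (36/103)·0.69444 + (46/103)·0.78261 + (21/103)·0.47619 = 0.6893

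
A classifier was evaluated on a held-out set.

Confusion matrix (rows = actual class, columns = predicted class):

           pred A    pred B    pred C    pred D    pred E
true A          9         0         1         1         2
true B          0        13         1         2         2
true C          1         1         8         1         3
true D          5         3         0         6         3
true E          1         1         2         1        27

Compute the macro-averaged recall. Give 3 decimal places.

0.637

Per-class recall (TP/(TP+FN)):
  A: TP=9, FN=0+1+1+2=4 → 9/13 = 0.6923
  B: TP=13, FN=0+1+2+2=5 → 13/18 = 0.7222
  C: TP=8, FN=1+1+1+3=6 → 8/14 = 0.5714
  D: TP=6, FN=5+3+0+3=11 → 6/17 = 0.3529
  E: TP=27, FN=1+1+2+1=5 → 27/32 = 0.8438
Macro-recall = mean = (0.6923 + 0.7222 + 0.5714 + 0.3529 + 0.8438) / 5 = 0.637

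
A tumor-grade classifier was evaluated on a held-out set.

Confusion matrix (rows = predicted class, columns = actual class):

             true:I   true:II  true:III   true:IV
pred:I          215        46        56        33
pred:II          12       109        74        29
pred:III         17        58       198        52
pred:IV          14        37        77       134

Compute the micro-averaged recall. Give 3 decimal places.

Micro-averaging pools counts across classes: ΣTP=656, ΣFP=505, ΣFN=505.
Micro-recall = TP/(TP+FN) on pooled counts = 0.565 (equals overall accuracy in single-label multiclass).

0.565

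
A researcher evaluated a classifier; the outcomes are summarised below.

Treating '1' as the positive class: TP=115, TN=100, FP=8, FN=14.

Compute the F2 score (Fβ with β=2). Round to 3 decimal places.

Fβ = (1+β²)·TP / ((1+β²)·TP + β²·FN + FP), with β²=4
= 5·115 / (5·115 + 4·14 + 8) = 0.900

0.900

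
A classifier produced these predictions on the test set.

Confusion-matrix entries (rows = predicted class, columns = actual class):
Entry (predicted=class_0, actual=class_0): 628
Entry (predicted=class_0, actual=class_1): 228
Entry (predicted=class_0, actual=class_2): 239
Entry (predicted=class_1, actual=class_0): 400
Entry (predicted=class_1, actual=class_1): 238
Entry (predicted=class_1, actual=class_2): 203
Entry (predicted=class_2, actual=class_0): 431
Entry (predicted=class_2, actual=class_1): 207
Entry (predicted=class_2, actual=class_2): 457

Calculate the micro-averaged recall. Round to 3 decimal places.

0.436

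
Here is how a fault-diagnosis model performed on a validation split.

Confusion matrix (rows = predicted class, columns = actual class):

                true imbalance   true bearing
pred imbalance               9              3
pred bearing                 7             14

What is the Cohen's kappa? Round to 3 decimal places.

Observed agreement pₒ = trace/N = 23/33 = 0.6970
Expected agreement pₑ = Σ (rowᵢ·colᵢ)/N² = (16·12 + 17·21)/33² = 0.5041
κ = (pₒ − pₑ)/(1 − pₑ) = (0.6970 − 0.5041)/(1 − 0.5041) = 0.389

0.389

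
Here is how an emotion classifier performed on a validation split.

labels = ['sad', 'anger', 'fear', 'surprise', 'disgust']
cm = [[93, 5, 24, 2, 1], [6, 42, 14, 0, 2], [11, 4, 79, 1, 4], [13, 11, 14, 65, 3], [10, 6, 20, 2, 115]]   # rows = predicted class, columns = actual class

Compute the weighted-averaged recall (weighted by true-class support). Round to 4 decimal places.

0.7203

Per-class recall (TP/(TP+FN)):
  sad: TP=93, FN=6+11+13+10=40 → 93/133 = 0.69925
  anger: TP=42, FN=5+4+11+6=26 → 42/68 = 0.61765
  fear: TP=79, FN=24+14+14+20=72 → 79/151 = 0.52318
  surprise: TP=65, FN=2+0+1+2=5 → 65/70 = 0.92857
  disgust: TP=115, FN=1+2+4+3=10 → 115/125 = 0.92000
Weighted-recall = Σ (supportᵢ/N)·recallᵢ with N=547: (133/547)·0.69925 + (68/547)·0.61765 + (151/547)·0.52318 + (70/547)·0.92857 + (125/547)·0.92000 = 0.7203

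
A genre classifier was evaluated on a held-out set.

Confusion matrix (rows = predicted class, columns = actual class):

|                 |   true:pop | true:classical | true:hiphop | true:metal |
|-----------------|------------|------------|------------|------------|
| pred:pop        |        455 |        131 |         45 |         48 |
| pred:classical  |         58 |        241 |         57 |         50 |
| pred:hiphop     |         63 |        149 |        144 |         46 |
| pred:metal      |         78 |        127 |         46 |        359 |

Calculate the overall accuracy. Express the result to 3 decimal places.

Accuracy = trace / total = (455+241+144+359=1199) / 2097 = 1199/2097 = 0.572

0.572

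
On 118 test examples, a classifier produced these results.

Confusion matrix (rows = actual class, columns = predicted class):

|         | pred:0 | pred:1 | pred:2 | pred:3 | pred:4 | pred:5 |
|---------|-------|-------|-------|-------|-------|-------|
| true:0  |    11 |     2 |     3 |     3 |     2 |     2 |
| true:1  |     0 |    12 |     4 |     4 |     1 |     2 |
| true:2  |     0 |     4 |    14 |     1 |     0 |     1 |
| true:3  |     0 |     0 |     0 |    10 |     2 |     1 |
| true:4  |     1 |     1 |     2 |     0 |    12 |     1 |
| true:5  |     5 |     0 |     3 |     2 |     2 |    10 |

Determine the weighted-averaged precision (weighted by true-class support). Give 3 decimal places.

Per-class precision (TP/(TP+FP)):
  0: TP=11, FP=0+0+0+1+5=6 → 11/17 = 0.6471
  1: TP=12, FP=2+4+0+1+0=7 → 12/19 = 0.6316
  2: TP=14, FP=3+4+0+2+3=12 → 14/26 = 0.5385
  3: TP=10, FP=3+4+1+0+2=10 → 10/20 = 0.5000
  4: TP=12, FP=2+1+0+2+2=7 → 12/19 = 0.6316
  5: TP=10, FP=2+2+1+1+1=7 → 10/17 = 0.5882
Weighted-precision = Σ (supportᵢ/N)·precisionᵢ with N=118: (23/118)·0.6471 + (23/118)·0.6316 + (20/118)·0.5385 + (13/118)·0.5000 + (17/118)·0.6316 + (22/118)·0.5882 = 0.596

0.596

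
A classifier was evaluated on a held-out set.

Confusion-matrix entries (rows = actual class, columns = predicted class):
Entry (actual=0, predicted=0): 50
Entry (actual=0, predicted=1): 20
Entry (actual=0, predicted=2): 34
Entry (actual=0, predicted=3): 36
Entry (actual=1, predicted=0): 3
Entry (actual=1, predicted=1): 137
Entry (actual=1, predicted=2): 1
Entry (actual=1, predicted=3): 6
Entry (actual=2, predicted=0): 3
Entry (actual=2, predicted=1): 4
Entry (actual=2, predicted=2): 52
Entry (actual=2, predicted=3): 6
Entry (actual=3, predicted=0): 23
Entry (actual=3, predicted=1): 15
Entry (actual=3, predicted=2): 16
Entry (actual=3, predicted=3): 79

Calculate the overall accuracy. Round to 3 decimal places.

0.656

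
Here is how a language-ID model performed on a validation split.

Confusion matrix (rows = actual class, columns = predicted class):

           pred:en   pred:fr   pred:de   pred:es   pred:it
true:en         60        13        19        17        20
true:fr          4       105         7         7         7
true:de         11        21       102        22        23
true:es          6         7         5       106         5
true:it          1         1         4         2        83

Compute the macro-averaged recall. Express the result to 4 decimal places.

Per-class recall (TP/(TP+FN)):
  en: TP=60, FN=13+19+17+20=69 → 60/129 = 0.46512
  fr: TP=105, FN=4+7+7+7=25 → 105/130 = 0.80769
  de: TP=102, FN=11+21+22+23=77 → 102/179 = 0.56983
  es: TP=106, FN=6+7+5+5=23 → 106/129 = 0.82171
  it: TP=83, FN=1+1+4+2=8 → 83/91 = 0.91209
Macro-recall = mean = (0.46512 + 0.80769 + 0.56983 + 0.82171 + 0.91209) / 5 = 0.7153

0.7153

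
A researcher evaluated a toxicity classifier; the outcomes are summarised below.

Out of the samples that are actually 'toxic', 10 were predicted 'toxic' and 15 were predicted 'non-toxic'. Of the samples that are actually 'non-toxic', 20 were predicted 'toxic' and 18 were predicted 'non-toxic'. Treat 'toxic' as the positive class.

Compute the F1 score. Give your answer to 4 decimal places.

0.3636

Precision = TP/(TP+FP) = 10/30 = 0.3333
Recall = TP/(TP+FN) = 10/25 = 0.4000
F1 = 2·TP/(2·TP+FP+FN) = 20/55 = 0.3636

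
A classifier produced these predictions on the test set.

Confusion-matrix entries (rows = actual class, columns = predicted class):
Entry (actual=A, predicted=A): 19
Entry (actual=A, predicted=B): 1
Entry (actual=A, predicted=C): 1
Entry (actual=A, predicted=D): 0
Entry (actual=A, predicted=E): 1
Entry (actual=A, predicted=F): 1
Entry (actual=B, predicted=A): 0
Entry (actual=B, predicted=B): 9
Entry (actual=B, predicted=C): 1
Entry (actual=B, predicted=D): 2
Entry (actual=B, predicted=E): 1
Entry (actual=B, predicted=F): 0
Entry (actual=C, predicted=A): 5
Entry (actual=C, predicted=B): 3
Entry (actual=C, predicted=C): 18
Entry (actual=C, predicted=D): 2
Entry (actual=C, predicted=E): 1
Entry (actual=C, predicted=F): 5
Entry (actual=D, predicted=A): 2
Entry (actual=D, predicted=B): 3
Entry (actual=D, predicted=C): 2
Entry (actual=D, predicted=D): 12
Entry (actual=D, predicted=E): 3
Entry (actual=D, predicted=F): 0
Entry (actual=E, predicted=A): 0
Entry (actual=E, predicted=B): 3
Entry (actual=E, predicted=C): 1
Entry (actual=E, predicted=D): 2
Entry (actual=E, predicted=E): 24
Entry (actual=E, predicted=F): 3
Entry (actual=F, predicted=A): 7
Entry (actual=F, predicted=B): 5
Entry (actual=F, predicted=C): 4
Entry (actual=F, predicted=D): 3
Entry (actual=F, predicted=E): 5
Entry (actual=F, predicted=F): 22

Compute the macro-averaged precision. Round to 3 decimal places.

0.597

Per-class precision (TP/(TP+FP)):
  A: TP=19, FP=0+5+2+0+7=14 → 19/33 = 0.5758
  B: TP=9, FP=1+3+3+3+5=15 → 9/24 = 0.3750
  C: TP=18, FP=1+1+2+1+4=9 → 18/27 = 0.6667
  D: TP=12, FP=0+2+2+2+3=9 → 12/21 = 0.5714
  E: TP=24, FP=1+1+1+3+5=11 → 24/35 = 0.6857
  F: TP=22, FP=1+0+5+0+3=9 → 22/31 = 0.7097
Macro-precision = mean = (0.5758 + 0.3750 + 0.6667 + 0.5714 + 0.6857 + 0.7097) / 6 = 0.597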